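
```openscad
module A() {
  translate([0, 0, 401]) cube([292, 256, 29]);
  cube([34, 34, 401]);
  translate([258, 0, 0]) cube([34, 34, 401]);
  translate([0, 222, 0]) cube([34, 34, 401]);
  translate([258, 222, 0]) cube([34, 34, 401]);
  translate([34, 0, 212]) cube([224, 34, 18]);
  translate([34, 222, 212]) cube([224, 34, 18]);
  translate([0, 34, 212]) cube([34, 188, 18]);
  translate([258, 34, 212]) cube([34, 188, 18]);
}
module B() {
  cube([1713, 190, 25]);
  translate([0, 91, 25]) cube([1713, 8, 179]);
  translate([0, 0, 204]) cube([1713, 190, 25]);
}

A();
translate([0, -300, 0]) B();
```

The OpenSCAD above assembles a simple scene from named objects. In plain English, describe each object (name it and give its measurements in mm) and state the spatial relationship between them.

A is a four-legged stool. The seat is 292×256 mm, 29 mm thick, top at z = 430 mm. It stands on four square legs, each 34×34 mm in cross-section, from z = 0 to the seat underside, each flush with a corner of the seat. Four stretchers, 34 mm wide and 18 mm tall, connect adjacent legs with their undersides at z = 212 mm, each running between the inner faces of the legs it joins and aligned with the legs' outer faces on the other axis.

B is an I-beam lying along x, 1713 mm long. Overall section height 229 mm. Two flanges 190 mm wide (y) and 25 mm thick, one on the floor and one at the top; a web 8 mm thick runs between them, centred on the flange width.

The I-beam is on the floor beside the stool on its −y side.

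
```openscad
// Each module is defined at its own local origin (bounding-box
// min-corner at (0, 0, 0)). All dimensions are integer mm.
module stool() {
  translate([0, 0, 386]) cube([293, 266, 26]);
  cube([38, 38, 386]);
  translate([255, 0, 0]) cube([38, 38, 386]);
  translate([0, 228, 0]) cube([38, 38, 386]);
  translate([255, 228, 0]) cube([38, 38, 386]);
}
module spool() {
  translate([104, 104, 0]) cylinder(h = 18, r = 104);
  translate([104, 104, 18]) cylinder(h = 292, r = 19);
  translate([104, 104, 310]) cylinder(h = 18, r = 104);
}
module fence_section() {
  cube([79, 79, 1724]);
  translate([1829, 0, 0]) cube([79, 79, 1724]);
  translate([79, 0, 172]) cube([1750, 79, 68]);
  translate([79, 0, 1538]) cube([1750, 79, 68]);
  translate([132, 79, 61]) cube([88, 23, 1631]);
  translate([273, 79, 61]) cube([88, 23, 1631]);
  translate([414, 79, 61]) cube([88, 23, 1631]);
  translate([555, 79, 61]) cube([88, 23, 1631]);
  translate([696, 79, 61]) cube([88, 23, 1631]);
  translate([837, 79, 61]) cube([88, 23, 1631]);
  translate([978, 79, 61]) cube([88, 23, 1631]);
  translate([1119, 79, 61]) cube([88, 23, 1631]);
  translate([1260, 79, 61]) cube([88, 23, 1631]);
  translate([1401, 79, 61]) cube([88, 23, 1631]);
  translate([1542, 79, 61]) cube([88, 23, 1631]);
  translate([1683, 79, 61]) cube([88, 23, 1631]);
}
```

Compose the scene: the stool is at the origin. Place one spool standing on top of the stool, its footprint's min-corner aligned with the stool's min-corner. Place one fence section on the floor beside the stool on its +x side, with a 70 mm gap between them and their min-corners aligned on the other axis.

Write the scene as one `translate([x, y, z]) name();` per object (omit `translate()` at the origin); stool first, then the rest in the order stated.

stool();
translate([0, 0, 412]) spool();
translate([363, 0, 0]) fence_section();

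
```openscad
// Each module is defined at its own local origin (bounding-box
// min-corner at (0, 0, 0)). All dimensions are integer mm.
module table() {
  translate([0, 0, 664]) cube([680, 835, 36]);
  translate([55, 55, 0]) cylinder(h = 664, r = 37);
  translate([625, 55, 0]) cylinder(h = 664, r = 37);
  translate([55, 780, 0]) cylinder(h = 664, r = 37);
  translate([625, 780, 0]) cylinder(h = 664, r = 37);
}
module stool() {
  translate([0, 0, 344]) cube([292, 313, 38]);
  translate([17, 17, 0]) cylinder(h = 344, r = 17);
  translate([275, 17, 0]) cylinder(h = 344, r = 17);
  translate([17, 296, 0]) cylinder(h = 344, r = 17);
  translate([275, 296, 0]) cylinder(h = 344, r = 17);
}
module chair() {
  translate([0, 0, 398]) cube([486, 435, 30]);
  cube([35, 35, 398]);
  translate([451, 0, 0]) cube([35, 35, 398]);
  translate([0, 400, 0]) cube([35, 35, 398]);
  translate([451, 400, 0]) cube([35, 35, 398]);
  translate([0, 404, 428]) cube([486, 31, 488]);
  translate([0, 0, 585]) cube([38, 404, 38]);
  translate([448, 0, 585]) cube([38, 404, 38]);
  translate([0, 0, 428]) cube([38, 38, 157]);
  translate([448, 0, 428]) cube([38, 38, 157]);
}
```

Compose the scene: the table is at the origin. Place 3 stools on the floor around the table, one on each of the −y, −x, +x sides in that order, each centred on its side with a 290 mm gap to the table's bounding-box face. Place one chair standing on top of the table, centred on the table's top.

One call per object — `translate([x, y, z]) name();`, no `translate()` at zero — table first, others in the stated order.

table();
translate([194, -603, 0]) stool();
translate([-582, 261, 0]) stool();
translate([970, 261, 0]) stool();
translate([97, 200, 700]) chair();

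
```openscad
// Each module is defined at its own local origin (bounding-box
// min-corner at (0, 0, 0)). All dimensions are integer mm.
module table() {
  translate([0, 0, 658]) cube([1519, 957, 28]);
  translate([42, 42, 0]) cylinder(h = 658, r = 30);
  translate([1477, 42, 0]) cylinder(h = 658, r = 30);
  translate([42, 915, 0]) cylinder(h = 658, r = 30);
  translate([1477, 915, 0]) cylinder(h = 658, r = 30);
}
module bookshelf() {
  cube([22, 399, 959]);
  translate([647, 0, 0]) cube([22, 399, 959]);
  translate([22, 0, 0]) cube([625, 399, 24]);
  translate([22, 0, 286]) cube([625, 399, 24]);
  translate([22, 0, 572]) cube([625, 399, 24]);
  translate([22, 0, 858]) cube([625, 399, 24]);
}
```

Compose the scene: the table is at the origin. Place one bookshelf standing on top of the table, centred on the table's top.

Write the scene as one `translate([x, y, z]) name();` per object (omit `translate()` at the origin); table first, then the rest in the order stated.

table();
translate([425, 279, 686]) bookshelf();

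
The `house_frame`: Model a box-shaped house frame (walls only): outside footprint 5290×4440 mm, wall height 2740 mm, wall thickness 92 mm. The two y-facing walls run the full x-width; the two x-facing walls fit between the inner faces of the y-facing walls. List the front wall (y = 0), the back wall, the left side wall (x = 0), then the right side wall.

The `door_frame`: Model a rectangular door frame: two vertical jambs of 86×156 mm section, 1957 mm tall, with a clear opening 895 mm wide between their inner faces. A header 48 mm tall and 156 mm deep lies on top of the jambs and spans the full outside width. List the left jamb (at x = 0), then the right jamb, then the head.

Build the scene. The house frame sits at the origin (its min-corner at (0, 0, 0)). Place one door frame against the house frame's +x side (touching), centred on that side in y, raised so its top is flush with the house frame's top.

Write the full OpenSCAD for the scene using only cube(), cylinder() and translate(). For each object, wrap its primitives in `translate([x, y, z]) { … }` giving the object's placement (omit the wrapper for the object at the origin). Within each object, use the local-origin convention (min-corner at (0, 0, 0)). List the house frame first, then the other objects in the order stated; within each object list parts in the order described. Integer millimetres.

cube([5290, 92, 2740]);
translate([0, 4348, 0]) cube([5290, 92, 2740]);
translate([0, 92, 0]) cube([92, 4256, 2740]);
translate([5198, 92, 0]) cube([92, 4256, 2740]);
translate([5290, 2142, 735]) {
  cube([86, 156, 1957]);
  translate([981, 0, 0]) cube([86, 156, 1957]);
  translate([0, 0, 1957]) cube([1067, 156, 48]);
}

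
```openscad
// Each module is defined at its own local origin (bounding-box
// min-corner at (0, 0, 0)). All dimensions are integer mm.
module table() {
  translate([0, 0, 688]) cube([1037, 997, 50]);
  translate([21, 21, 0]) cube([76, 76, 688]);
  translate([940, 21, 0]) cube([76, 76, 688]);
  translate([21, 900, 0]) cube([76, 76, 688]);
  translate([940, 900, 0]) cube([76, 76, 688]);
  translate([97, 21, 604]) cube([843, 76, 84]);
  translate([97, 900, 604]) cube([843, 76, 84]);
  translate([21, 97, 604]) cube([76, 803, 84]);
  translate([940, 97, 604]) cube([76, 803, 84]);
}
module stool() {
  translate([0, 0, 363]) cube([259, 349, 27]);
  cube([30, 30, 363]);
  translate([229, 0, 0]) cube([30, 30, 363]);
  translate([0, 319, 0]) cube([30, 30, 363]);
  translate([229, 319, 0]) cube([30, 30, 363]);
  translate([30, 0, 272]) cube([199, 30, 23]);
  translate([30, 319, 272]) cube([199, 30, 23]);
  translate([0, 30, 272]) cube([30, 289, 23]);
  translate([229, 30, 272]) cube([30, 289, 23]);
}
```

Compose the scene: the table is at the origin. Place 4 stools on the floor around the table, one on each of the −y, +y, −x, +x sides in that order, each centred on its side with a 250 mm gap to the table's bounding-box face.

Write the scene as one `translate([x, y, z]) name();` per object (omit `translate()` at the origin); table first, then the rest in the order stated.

table();
translate([389, -599, 0]) stool();
translate([389, 1247, 0]) stool();
translate([-509, 324, 0]) stool();
translate([1287, 324, 0]) stool();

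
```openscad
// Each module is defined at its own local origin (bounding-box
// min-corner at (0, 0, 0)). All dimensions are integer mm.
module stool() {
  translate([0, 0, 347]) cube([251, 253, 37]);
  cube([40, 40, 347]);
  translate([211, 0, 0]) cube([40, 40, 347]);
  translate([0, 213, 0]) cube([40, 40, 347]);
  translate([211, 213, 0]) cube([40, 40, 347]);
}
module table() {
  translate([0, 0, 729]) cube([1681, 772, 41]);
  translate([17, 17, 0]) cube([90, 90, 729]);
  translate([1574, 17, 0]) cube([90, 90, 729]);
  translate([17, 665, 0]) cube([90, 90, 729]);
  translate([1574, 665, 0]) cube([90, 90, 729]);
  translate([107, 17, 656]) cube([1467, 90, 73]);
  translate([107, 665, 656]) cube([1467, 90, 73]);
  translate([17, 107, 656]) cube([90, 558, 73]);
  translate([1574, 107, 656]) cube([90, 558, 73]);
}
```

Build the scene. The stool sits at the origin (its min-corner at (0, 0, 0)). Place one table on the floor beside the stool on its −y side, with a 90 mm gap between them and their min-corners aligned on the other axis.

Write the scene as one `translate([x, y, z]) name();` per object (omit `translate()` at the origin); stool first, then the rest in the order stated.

stool();
translate([0, -862, 0]) table();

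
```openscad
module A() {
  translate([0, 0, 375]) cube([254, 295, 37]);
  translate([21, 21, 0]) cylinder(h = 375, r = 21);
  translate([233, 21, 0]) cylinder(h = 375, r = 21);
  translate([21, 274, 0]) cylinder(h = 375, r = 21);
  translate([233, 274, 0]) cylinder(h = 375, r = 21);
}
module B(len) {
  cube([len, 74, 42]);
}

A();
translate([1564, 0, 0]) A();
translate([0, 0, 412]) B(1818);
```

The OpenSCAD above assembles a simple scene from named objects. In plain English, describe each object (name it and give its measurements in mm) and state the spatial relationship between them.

A is a simple wooden stool: a rectangular seat 254 mm (x) by 295 mm (y), 37 mm thick, top face at z = 412 mm, on four round legs, each 42 mm in diameter. The legs rest on z = 0, each leg's axis is inset half a diameter from the nearest pair of seat edges (so the leg's bounding box is flush with the corner).

B is a rectangular beam 1818 mm long (x), 74 mm deep (y), 42 mm thick (z).

The beam spans the tops of two stools placed 1310 mm apart, resting at z = 412 mm.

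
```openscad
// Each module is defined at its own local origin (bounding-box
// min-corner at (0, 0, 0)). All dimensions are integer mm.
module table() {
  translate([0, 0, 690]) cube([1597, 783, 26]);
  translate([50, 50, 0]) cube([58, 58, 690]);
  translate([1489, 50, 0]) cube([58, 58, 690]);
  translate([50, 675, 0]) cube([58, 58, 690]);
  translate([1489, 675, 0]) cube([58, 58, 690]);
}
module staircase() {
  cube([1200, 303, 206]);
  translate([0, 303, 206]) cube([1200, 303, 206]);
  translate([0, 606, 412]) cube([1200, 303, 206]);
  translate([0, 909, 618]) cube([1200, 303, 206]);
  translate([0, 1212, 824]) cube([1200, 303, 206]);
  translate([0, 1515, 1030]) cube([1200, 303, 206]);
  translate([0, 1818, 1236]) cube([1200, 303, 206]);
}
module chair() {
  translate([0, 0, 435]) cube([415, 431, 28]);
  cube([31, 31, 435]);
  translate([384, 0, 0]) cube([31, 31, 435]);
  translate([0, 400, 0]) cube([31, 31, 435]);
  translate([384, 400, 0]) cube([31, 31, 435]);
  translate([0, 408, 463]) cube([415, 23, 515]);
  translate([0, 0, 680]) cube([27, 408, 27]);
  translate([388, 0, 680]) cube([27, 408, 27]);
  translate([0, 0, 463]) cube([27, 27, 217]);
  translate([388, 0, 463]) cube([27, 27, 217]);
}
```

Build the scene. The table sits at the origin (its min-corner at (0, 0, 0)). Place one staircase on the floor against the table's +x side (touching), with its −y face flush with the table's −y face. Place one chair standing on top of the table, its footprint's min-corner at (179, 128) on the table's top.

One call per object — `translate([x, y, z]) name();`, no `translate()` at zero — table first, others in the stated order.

table();
translate([1597, 0, 0]) staircase();
translate([179, 128, 716]) chair();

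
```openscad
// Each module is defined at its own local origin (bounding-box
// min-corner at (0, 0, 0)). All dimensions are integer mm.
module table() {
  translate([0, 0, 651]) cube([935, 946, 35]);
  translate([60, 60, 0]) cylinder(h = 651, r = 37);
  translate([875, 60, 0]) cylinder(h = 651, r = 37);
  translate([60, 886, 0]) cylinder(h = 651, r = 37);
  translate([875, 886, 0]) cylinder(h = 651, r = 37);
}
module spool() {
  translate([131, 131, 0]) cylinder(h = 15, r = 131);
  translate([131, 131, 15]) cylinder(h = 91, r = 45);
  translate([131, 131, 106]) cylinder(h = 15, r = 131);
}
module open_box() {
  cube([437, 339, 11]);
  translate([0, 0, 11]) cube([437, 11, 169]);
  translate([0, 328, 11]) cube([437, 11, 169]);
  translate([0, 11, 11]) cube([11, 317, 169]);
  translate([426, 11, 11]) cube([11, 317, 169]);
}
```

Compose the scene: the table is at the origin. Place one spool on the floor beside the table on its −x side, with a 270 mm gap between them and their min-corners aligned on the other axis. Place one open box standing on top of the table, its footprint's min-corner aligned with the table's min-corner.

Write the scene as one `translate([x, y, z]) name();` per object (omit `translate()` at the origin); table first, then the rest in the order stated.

table();
translate([-532, 0, 0]) spool();
translate([0, 0, 686]) open_box();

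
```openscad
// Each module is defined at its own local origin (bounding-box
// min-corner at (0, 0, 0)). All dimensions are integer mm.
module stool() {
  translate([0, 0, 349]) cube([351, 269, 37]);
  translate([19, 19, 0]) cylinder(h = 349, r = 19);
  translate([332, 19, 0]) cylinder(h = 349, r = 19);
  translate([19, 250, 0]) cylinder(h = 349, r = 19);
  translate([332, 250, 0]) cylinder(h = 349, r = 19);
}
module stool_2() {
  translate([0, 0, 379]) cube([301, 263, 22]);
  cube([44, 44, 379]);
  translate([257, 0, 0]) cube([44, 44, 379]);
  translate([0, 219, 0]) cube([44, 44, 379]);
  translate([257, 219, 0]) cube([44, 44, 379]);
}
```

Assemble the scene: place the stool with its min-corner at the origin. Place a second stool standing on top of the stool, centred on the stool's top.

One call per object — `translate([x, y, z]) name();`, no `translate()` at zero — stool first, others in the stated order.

stool();
translate([25, 3, 386]) stool_2();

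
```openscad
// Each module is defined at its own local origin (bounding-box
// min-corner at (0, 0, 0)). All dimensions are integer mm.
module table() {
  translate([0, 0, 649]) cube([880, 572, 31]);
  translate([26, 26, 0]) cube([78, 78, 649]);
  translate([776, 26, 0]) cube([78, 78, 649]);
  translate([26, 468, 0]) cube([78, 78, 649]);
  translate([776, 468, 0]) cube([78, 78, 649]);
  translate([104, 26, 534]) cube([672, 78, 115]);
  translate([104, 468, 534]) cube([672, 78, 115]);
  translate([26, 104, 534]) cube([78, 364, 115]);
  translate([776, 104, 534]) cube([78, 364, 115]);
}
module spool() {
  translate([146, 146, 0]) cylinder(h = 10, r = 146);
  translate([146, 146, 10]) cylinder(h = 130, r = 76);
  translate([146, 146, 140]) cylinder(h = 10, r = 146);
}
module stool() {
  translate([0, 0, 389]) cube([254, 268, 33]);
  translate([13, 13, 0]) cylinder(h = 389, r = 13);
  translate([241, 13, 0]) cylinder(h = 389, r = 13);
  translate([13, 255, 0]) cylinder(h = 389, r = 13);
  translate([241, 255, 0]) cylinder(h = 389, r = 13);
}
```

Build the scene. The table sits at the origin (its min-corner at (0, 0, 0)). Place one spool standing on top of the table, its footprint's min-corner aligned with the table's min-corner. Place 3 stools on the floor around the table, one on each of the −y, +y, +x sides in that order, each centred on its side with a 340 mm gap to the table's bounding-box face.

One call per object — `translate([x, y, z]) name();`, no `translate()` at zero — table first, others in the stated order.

table();
translate([0, 0, 680]) spool();
translate([313, -608, 0]) stool();
translate([313, 912, 0]) stool();
translate([1220, 152, 0]) stool();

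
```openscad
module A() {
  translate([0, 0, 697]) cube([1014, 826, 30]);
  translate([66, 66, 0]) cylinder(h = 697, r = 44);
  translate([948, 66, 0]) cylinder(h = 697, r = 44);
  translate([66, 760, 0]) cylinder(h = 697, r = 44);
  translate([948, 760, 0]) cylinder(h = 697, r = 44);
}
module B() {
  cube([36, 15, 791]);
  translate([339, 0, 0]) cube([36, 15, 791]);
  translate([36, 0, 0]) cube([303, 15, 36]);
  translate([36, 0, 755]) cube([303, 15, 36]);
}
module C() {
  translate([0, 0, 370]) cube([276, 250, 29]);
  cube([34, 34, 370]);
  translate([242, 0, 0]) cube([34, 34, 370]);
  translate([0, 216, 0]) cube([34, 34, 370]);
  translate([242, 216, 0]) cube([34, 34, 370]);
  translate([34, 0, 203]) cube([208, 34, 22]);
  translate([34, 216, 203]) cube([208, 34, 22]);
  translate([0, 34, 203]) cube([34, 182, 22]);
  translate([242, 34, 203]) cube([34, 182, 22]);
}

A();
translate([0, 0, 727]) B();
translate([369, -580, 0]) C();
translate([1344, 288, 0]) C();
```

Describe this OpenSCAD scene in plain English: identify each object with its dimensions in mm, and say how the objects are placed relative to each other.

A is a table with a 1014×826 mm rectangular top, 30 mm thick, top surface at z = 727 mm, supported by four round legs of 88 mm diameter, each leg's bounding box inset 22 mm from the nearest pair of top edges, running from the floor.

B is a rectangular picture frame lying in the x–z plane (depth along y). The opening is 303 mm wide (x) by 719 mm tall (z), surrounded by a border 36 mm wide on all four sides. The frame is 15 mm deep and is made of two full-height vertical stiles with two horizontal rails fitted between them.

C is a four-legged stool. The seat is 276×250 mm, 29 mm thick, top at z = 399 mm. It stands on four square legs, each 34×34 mm in cross-section, from z = 0 to the seat underside, each flush with a corner of the seat. Four stretchers, 34 mm wide and 22 mm tall, connect adjacent legs with their undersides at z = 203 mm, each running between the inner faces of the legs it joins and aligned with the legs' outer faces on the other axis.

The picture frame is on top of the table. Two stools sit around the table at the −y, +x sides.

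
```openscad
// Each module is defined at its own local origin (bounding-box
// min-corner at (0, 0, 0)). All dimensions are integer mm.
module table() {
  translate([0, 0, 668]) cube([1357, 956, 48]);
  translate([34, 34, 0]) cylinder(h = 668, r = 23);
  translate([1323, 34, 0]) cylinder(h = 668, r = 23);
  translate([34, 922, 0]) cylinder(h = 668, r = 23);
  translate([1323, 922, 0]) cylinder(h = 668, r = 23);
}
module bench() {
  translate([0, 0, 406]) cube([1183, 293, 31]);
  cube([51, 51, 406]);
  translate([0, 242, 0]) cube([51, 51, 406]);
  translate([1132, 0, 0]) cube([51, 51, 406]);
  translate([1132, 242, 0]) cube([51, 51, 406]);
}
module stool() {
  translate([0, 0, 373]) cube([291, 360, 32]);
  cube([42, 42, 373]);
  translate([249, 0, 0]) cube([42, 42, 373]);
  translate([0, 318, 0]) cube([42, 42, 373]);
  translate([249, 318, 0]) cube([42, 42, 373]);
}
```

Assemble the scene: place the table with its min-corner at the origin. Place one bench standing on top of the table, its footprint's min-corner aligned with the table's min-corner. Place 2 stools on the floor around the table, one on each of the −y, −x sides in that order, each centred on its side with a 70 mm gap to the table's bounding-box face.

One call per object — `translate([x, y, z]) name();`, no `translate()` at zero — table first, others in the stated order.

table();
translate([0, 0, 716]) bench();
translate([533, -430, 0]) stool();
translate([-361, 298, 0]) stool();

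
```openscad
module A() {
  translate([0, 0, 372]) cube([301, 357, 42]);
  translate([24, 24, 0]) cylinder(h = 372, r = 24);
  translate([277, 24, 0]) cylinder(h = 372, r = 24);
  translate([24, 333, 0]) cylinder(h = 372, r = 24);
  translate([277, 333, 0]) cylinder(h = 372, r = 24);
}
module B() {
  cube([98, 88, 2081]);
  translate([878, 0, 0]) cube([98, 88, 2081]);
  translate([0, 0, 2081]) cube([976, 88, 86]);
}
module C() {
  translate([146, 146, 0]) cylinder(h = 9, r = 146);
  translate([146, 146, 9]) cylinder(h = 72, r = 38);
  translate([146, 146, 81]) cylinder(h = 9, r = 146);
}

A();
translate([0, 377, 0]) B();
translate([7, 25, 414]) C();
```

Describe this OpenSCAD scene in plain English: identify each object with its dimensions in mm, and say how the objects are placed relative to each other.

A is a simple wooden stool: a rectangular seat 301 mm (x) by 357 mm (y), 42 mm thick, top face at z = 414 mm, on four round legs, each 48 mm in diameter. The legs rest on z = 0, each leg's axis is inset half a diameter from the nearest pair of seat edges (so the leg's bounding box is flush with the corner).

B is a rectangular door frame: two vertical jambs of 98×88 mm section, 2081 mm tall, with a clear opening 780 mm wide between their inner faces. A header 86 mm tall and 88 mm deep lies on top of the jambs and spans the full outside width.

C is a spool: two coaxial disc flanges of radius 146 mm and thickness 9 mm, joined by a core cylinder of radius 38 mm and height 72 mm. The lower flange rests on z = 0 and the three cylinders share a vertical axis.

The door frame is on the floor beside the stool on its +y side. The spool is on top of the stool.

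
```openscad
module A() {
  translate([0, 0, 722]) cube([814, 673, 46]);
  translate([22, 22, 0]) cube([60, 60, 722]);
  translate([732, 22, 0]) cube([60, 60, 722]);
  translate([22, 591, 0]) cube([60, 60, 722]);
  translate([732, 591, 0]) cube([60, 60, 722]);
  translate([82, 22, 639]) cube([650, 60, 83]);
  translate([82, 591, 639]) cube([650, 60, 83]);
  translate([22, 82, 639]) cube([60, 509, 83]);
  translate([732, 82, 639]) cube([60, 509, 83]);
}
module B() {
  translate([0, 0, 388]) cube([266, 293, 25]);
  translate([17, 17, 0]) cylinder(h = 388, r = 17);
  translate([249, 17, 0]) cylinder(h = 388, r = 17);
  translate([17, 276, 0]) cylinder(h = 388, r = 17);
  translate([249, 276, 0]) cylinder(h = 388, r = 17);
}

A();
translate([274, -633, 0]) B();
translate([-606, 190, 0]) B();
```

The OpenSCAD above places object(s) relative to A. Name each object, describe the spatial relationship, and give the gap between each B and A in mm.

A is a table. B is a stool. Two stools sit around the table at the −y, −x sides. The gap between each stool and the table is 340 mm.

Each stool's nearest face is 340 mm from the table's bounding box.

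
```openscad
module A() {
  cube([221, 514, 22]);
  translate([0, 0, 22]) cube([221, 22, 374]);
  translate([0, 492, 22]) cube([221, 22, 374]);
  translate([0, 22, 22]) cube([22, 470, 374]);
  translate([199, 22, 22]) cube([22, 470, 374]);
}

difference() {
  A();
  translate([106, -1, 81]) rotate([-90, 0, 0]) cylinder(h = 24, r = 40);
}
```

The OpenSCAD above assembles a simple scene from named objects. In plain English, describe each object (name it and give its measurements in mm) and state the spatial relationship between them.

A is an open storage box with external size 221×514×396 mm and wall thickness 22 mm (the base is also 22 mm thick). The base covers the whole footprint; the four walls stand on the base, with the y-facing walls full-width and the x-facing walls fitting between their inner faces.

The open box has a circular hole of radius 40 mm through its front wall, centred at (x = 106, z = 81).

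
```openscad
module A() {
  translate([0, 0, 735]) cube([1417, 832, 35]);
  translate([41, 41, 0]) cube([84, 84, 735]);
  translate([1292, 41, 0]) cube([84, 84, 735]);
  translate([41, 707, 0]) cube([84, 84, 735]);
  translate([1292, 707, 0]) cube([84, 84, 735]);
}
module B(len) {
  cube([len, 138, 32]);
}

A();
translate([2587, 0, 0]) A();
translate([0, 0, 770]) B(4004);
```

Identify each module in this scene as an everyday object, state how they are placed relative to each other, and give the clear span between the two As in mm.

Second table starts at x = 2587; first ends at x = 1417; clear span = 2587 − 1417 = 1170 mm.

A is a table. B is a beam. A beam spans the tops of two tables. The clear span between the two tables is 1170 mm.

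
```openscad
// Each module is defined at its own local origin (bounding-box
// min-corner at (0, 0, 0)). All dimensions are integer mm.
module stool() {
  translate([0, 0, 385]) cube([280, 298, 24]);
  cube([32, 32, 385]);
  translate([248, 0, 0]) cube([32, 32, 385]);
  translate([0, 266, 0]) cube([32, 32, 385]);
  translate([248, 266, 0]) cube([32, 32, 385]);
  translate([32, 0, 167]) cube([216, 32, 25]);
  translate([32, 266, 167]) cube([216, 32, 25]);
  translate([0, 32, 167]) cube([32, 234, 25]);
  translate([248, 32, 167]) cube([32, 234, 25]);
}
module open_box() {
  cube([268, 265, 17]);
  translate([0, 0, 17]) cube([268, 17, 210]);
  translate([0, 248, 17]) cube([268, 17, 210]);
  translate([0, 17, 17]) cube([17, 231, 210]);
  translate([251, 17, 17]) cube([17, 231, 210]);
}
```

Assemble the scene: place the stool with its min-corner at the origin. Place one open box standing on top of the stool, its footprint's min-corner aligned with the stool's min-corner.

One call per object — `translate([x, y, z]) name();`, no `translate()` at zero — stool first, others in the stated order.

stool();
translate([0, 0, 409]) open_box();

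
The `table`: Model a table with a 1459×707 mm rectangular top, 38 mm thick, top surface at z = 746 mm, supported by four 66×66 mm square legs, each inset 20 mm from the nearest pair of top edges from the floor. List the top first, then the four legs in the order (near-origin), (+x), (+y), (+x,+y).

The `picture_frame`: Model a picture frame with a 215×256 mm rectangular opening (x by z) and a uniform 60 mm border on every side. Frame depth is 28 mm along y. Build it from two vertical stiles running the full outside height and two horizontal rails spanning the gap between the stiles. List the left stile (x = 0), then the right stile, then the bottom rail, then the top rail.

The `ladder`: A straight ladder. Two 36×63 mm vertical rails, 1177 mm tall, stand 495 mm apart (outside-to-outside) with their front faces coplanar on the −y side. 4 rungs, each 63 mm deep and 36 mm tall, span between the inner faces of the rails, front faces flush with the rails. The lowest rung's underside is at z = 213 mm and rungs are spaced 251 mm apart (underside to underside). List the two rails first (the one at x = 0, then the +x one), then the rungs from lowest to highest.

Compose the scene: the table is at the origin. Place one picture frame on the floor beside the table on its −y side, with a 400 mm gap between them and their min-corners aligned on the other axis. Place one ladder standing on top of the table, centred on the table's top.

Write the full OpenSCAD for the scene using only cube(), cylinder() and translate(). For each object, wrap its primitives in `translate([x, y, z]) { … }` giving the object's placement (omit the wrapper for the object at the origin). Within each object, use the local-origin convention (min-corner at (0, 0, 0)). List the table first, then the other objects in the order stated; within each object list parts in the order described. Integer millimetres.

translate([0, 0, 708]) cube([1459, 707, 38]);
translate([20, 20, 0]) cube([66, 66, 708]);
translate([1373, 20, 0]) cube([66, 66, 708]);
translate([20, 621, 0]) cube([66, 66, 708]);
translate([1373, 621, 0]) cube([66, 66, 708]);
translate([0, -428, 0]) {
  cube([60, 28, 376]);
  translate([275, 0, 0]) cube([60, 28, 376]);
  translate([60, 0, 0]) cube([215, 28, 60]);
  translate([60, 0, 316]) cube([215, 28, 60]);
}
translate([482, 322, 746]) {
  cube([36, 63, 1177]);
  translate([459, 0, 0]) cube([36, 63, 1177]);
  translate([36, 0, 213]) cube([423, 63, 36]);
  translate([36, 0, 464]) cube([423, 63, 36]);
  translate([36, 0, 715]) cube([423, 63, 36]);
  translate([36, 0, 966]) cube([423, 63, 36]);
}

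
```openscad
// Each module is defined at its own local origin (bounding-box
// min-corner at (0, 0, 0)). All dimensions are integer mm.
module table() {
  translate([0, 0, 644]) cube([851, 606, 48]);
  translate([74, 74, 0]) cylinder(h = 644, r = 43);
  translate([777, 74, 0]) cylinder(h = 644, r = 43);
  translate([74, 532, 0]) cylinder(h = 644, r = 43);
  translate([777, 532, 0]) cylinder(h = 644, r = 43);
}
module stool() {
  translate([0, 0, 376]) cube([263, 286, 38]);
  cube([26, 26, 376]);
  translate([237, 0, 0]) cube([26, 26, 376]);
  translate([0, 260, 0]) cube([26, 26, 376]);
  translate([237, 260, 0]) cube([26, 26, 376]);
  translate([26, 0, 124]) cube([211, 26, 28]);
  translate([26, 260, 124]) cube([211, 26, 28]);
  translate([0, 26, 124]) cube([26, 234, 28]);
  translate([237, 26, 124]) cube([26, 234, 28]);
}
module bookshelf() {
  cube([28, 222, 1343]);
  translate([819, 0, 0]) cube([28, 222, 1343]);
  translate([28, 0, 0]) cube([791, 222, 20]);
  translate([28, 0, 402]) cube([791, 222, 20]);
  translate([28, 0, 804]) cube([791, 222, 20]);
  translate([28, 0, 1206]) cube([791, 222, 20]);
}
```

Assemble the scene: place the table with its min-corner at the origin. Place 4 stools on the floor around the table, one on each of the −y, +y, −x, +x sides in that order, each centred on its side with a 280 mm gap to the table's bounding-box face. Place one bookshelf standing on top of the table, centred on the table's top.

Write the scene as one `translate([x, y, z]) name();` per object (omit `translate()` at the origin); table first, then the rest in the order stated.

table();
translate([294, -566, 0]) stool();
translate([294, 886, 0]) stool();
translate([-543, 160, 0]) stool();
translate([1131, 160, 0]) stool();
translate([2, 192, 692]) bookshelf();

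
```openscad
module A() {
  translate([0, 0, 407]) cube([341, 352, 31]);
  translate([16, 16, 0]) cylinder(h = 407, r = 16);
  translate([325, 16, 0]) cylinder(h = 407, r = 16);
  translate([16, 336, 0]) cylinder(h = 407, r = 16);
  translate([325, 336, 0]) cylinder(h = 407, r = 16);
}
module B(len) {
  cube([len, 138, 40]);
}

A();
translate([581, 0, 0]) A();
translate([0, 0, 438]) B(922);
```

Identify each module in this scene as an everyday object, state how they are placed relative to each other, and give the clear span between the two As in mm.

A is a stool. B is a beam. A beam spans the tops of two stools. The clear span between the two stools is 240 mm.

Second stool starts at x = 581; first ends at x = 341; clear span = 581 − 341 = 240 mm.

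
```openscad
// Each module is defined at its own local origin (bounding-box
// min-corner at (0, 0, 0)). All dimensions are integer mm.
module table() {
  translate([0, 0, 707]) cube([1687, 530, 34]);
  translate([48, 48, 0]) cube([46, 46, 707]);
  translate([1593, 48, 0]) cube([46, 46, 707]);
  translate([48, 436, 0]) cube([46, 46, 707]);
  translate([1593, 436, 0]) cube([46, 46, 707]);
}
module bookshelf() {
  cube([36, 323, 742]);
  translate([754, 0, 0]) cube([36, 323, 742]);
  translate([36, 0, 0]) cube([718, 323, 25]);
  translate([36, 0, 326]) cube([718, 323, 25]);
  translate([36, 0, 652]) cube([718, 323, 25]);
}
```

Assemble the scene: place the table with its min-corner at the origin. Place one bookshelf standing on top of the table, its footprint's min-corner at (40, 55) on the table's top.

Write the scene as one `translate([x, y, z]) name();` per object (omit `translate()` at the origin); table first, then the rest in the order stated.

table();
translate([40, 55, 741]) bookshelf();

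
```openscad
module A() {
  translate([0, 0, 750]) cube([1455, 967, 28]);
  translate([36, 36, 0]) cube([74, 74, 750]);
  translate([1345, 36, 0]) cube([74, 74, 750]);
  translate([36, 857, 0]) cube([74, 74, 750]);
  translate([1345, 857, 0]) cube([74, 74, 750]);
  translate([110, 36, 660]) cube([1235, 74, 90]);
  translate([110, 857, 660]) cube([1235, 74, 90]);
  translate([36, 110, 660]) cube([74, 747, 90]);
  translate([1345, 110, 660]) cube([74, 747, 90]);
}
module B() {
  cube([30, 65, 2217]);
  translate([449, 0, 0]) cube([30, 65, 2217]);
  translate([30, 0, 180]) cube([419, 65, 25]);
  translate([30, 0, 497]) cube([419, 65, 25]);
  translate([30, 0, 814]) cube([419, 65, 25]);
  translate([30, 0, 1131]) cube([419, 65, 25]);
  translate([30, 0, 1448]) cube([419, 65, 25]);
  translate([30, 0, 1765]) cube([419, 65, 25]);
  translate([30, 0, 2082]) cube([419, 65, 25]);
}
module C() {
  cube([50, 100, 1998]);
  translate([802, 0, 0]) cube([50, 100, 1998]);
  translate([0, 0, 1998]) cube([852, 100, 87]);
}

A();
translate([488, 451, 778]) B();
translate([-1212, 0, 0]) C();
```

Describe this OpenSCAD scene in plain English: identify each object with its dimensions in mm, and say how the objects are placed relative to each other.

A is a rectangular dining table. The top is 1455×967×28 mm with its upper surface at z = 778 mm. It stands on four 74×74 mm square legs, each inset 36 mm from the nearest pair of top edges, running from the floor to the underside of the top. Four apron rails, 74 mm thick and 90 mm tall, run between adjacent legs with their top edges flush with the underside of the top and their outer faces flush with the legs' outer faces.

B is a wooden ladder with two side rails of 30×65 mm section and 2217 mm height, set 479 mm apart overall. Between them run 7 rectangular rungs (65 mm deep, 25 mm thick), front faces flush with the rails' −y face. The bottom of the first rung is 180 mm above the floor and each subsequent rung is 317 mm higher than the one below.

C is a door frame. The clear opening is 752 mm wide and 1998 mm high. Two 50 mm wide jambs, 100 mm deep, stand either side of the opening from the floor to the top of the opening. A 87 mm thick head sits across the top of both jambs, spanning the full outside width of the frame.

The ladder is on top of the table, centred. The door frame is on the floor beside the table on its −x side.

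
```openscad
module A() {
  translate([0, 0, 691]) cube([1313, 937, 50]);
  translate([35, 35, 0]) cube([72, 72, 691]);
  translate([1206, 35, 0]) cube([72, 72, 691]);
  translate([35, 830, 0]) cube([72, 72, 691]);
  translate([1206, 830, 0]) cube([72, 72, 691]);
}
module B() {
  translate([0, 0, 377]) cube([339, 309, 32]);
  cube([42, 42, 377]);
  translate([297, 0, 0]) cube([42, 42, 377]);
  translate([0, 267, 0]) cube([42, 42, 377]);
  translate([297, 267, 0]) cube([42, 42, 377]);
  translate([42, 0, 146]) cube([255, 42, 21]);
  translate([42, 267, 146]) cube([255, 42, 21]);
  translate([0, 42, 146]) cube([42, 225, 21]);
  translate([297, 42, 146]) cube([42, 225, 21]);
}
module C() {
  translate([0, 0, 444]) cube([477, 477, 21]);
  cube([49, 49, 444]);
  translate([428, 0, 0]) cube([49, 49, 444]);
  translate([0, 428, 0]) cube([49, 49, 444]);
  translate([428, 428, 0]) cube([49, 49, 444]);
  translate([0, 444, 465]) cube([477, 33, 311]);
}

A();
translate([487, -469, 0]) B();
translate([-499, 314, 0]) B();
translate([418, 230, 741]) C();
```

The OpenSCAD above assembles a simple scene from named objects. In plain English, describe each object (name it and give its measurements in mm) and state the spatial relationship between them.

A is a table with a 1313×937 mm rectangular top, 50 mm thick, top surface at z = 741 mm, supported by four 72×72 mm square legs, each inset 35 mm from the nearest pair of top edges, running from the floor.

B is a simple wooden stool: a rectangular seat 339 mm (x) by 309 mm (y), 32 mm thick, top face at z = 409 mm, on four square legs, each 42×42 mm in cross-section. The legs rest on z = 0, each flush with a corner of the seat. Four stretchers, 42 mm wide and 21 mm tall, connect adjacent legs with their undersides at z = 146 mm, each running between the inner faces of the legs it joins and aligned with the legs' outer faces on the other axis.

C is a chair: 477×477 mm seat, 21 mm thick, top at z = 465 mm, on four 49 mm square corner legs flush with the seat edges. A 33 mm thick backrest slab spans the full seat width, extending 311 mm above the seat top, its back face flush with the seat's +y edge.

Two stools sit around the table at the −y, −x sides. The chair is on top of the table, centred.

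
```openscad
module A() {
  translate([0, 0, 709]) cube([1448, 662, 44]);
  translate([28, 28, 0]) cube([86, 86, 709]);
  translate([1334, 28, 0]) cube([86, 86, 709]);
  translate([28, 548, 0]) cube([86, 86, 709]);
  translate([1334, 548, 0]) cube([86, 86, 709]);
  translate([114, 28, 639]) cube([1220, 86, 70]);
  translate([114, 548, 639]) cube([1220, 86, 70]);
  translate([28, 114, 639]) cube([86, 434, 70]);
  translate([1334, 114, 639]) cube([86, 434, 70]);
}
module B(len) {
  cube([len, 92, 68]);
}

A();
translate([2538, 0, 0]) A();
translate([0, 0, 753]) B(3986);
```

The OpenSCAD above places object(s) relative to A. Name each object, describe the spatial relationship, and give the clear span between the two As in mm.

A is a table. B is a beam. A beam spans the tops of two tables. The clear span between the two tables is 1090 mm.

Second table starts at x = 2538; first ends at x = 1448; clear span = 2538 − 1448 = 1090 mm.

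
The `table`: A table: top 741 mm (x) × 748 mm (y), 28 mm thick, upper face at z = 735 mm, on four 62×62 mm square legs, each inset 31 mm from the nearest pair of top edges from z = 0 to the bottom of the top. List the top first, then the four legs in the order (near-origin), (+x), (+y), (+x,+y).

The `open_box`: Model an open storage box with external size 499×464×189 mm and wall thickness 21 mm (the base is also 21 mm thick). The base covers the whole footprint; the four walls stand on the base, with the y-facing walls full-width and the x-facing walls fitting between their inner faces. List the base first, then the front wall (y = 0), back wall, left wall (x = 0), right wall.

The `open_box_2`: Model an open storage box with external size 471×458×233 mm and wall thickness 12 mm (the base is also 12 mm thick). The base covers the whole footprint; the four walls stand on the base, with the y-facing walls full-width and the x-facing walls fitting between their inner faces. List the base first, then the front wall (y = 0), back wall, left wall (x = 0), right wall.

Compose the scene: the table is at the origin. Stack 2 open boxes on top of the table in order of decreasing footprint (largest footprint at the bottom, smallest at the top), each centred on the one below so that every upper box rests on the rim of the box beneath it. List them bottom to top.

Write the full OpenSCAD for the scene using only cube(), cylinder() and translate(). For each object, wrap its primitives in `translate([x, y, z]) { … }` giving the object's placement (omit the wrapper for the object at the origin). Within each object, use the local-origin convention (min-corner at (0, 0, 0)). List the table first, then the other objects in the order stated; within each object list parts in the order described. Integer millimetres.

translate([0, 0, 707]) cube([741, 748, 28]);
translate([31, 31, 0]) cube([62, 62, 707]);
translate([648, 31, 0]) cube([62, 62, 707]);
translate([31, 655, 0]) cube([62, 62, 707]);
translate([648, 655, 0]) cube([62, 62, 707]);
translate([121, 142, 735]) {
  cube([499, 464, 21]);
  translate([0, 0, 21]) cube([499, 21, 168]);
  translate([0, 443, 21]) cube([499, 21, 168]);
  translate([0, 21, 21]) cube([21, 422, 168]);
  translate([478, 21, 21]) cube([21, 422, 168]);
}
translate([135, 145, 924]) {
  cube([471, 458, 12]);
  translate([0, 0, 12]) cube([471, 12, 221]);
  translate([0, 446, 12]) cube([471, 12, 221]);
  translate([0, 12, 12]) cube([12, 434, 221]);
  translate([459, 12, 12]) cube([12, 434, 221]);
}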